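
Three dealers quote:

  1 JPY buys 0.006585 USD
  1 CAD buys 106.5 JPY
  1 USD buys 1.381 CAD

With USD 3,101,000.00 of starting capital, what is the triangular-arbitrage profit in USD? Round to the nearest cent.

Profit: USD 100,862.67

Profitable loop is USD → JPY → CAD → USD:
USD 3,101,000.00 ÷ 0.006585 = JPY 470,918,755
JPY 470,918,755 ÷ 106.5 = CAD 4,421,772.35
CAD 4,421,772.35 ÷ 1.381 = USD 3,201,862.67
Profit = USD 3,201,862.67 − USD 3,101,000.00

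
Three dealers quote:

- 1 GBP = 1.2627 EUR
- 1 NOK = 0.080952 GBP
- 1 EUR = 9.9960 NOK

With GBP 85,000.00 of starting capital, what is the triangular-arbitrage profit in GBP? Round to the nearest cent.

Profit: GBP 1,850.62

Profitable loop is GBP → EUR → NOK → GBP:
GBP 85,000.00 × 1.2627 = EUR 107,329.50
EUR 107,329.50 × 9.9960 = NOK 1,072,865.68
NOK 1,072,865.68 × 0.080952 = GBP 86,850.62
Profit = GBP 86,850.62 − GBP 85,000.00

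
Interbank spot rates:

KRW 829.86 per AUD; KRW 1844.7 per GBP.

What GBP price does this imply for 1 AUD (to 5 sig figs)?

AUD/GBP = 0.44986

1 AUD × 829.86 = 829.86 KRW
829.86 KRW ÷ 1844.7 = 0.449862 GBP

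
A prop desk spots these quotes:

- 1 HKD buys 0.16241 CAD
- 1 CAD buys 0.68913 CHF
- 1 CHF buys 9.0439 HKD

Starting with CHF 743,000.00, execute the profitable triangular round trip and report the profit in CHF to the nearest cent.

Profitable loop is CHF → HKD → CAD → CHF:
CHF 743,000.00 × 9.0439 = HKD 6,719,617.70
HKD 6,719,617.70 × 0.16241 = CAD 1,091,333.11
CAD 1,091,333.11 × 0.68913 = CHF 752,070.39
Profit = CHF 752,070.39 − CHF 743,000.00

Profit: CHF 9,070.39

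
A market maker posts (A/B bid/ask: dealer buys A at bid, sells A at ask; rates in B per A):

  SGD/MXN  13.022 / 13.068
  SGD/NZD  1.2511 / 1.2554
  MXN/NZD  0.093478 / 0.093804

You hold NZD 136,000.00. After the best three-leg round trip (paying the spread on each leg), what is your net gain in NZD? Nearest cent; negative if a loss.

Best loop NZD → MXN → SGD → NZD:
NZD 136,000.00 ÷ 0.093804 (buy MXN at ask) = MXN 1,449,831.56
MXN 1,449,831.56 ÷ 13.068 (buy SGD at ask) = SGD 110,945.18
SGD 110,945.18 × 1.2511 (sell SGD at bid) = NZD 138,803.51

Net profit: NZD 2,803.51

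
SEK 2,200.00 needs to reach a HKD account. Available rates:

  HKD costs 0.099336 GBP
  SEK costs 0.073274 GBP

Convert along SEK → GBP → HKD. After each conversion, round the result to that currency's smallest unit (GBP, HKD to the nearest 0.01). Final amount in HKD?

HKD 1,622.78

SEK 2,200.00 × 0.073274 = GBP 161.20
GBP 161.20 ÷ 0.099336 = HKD 1,622.78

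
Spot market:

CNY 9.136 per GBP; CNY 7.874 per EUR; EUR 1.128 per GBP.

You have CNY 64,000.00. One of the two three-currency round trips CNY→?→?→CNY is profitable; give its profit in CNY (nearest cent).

Profitable loop is CNY → EUR → GBP → CNY:
CNY 64,000.00 ÷ 7.874 = EUR 8,128.02
EUR 8,128.02 ÷ 1.128 = GBP 7,205.69
GBP 7,205.69 × 9.136 = CNY 65,831.17
Profit = CNY 65,831.17 − CNY 64,000.00

Profit: CNY 1,831.17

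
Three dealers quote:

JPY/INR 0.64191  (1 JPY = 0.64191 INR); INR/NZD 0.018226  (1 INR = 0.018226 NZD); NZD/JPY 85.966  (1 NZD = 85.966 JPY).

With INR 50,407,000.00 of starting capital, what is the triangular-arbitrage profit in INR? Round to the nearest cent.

Profitable loop is INR → NZD → JPY → INR:
INR 50,407,000.00 × 0.018226 = NZD 918,717.98
NZD 918,717.98 × 85.966 = JPY 78,978,510
JPY 78,978,510 × 0.64191 = INR 50,697,095.38
Profit = INR 50,697,095.38 − INR 50,407,000.00

Profit: INR 290,095.38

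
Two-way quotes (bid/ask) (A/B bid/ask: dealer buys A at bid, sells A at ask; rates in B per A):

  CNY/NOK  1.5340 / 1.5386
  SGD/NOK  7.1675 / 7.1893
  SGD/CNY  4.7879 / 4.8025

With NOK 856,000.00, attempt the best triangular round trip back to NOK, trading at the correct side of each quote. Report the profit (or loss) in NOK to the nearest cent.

Best loop NOK → SGD → CNY → NOK:
NOK 856,000.00 ÷ 7.1893 (buy SGD at ask) = SGD 119,065.83
SGD 119,065.83 × 4.7879 (sell SGD at bid) = CNY 570,075.31
CNY 570,075.31 × 1.5340 (sell CNY at bid) = NOK 874,495.52

Net profit: NOK 18,495.52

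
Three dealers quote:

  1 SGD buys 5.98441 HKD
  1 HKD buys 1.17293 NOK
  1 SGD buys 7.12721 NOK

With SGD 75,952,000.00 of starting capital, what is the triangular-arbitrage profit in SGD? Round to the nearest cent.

Profitable loop is SGD → NOK → HKD → SGD:
SGD 75,952,000.00 × 7.12721 = NOK 541,325,853.92
NOK 541,325,853.92 ÷ 1.17293 = HKD 461,515,907.96
HKD 461,515,907.96 ÷ 5.98441 = SGD 77,119,700.68
Profit = SGD 77,119,700.68 − SGD 75,952,000.00

Profit: SGD 1,167,700.68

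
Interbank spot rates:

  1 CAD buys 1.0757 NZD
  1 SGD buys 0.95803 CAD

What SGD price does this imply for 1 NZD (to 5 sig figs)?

NZD/SGD = 0.97035

1 NZD ÷ 1.0757 = 0.929627 CAD
0.929627 CAD ÷ 0.95803 = 0.970353 SGD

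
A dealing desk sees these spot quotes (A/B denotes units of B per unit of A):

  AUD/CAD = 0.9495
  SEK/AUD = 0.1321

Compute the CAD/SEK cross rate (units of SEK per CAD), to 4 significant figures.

1 CAD ÷ 0.9495 = 1.05319 AUD
1.05319 AUD ÷ 0.1321 = 7.97264 SEK

CAD/SEK = 7.973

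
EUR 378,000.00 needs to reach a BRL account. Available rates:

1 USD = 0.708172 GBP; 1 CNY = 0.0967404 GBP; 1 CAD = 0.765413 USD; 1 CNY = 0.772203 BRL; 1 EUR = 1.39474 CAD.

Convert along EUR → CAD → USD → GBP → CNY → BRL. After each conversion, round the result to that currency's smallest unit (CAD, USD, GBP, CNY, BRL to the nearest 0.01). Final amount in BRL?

EUR 378,000.00 × 1.39474 = CAD 527,211.72
CAD 527,211.72 × 0.765413 = USD 403,534.70
USD 403,534.70 × 0.708172 = GBP 285,771.98
GBP 285,771.98 ÷ 0.0967404 = CNY 2,954,008.67
CNY 2,954,008.67 × 0.772203 = BRL 2,281,094.36

BRL 2,281,094.36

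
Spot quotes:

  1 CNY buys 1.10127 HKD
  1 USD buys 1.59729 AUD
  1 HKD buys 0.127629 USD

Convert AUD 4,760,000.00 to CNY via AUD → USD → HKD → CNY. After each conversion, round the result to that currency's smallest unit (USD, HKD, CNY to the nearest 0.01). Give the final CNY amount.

CNY 21,202,155.02

AUD 4,760,000.00 ÷ 1.59729 = USD 2,980,047.46
USD 2,980,047.46 ÷ 0.127629 = HKD 23,349,297.26
HKD 23,349,297.26 ÷ 1.10127 = CNY 21,202,155.02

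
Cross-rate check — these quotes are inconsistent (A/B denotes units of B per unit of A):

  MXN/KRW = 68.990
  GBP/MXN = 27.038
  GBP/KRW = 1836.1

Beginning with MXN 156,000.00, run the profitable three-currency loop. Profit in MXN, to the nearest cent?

Profitable loop is MXN → KRW → GBP → MXN:
MXN 156,000.00 × 68.990 = KRW 10,762,440
KRW 10,762,440 ÷ 1836.1 = GBP 5,861.58
GBP 5,861.58 × 27.038 = MXN 158,485.30
Profit = MXN 158,485.30 − MXN 156,000.00

Profit: MXN 2,485.30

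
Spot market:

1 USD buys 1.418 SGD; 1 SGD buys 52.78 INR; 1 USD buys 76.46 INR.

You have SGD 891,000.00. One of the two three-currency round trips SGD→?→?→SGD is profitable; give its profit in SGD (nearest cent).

Profit: SGD 19,261.93

Profitable loop is SGD → USD → INR → SGD:
SGD 891,000.00 ÷ 1.418 = USD 628,349.79
USD 628,349.79 × 76.46 = INR 48,043,624.82
INR 48,043,624.82 ÷ 52.78 = SGD 910,261.93
Profit = SGD 910,261.93 − SGD 891,000.00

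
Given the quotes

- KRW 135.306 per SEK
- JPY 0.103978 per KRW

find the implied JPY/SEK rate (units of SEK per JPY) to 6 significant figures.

JPY/SEK = 0.0710790

1 JPY ÷ 0.103978 = 9.61742 KRW
9.61742 KRW ÷ 135.306 = 0.071079 SEK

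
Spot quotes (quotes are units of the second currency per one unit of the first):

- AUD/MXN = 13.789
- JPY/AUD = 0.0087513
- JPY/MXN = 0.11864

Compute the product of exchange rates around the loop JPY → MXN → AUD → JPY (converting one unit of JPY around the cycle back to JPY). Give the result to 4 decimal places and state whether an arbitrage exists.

Around JPY → MXN → AUD → JPY: 1 × 0.11864 ÷ 13.789 ÷ 0.0087513 = 0.983164
Product < 1; profitable direction is JPY → AUD → MXN → JPY.

0.9832 (arbitrage exists)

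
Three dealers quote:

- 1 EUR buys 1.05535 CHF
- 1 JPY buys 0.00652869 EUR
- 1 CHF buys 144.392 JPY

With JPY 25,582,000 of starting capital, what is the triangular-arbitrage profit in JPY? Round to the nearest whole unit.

Profit: JPY 131,950

Profitable loop is JPY → CHF → EUR → JPY:
JPY 25,582,000 ÷ 144.392 = CHF 177,170.48
CHF 177,170.48 ÷ 1.05535 = EUR 167,878.41
EUR 167,878.41 ÷ 0.00652869 = JPY 25,713,950
Profit = JPY 25,713,950 − JPY 25,582,000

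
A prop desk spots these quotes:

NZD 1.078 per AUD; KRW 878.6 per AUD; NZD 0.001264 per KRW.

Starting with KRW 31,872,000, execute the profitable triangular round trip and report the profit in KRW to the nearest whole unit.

Profit: KRW 962,381

Profitable loop is KRW → NZD → AUD → KRW:
KRW 31,872,000 × 0.001264 = NZD 40,286.21
NZD 40,286.21 ÷ 1.078 = AUD 37,371.25
AUD 37,371.25 × 878.6 = KRW 32,834,381
Profit = KRW 32,834,381 − KRW 31,872,000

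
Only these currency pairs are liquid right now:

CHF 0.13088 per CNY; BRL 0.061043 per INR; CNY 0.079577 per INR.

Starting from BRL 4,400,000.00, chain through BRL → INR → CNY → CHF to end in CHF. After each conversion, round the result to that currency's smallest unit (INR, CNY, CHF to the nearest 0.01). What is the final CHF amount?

BRL 4,400,000.00 ÷ 0.061043 = INR 72,080,336.81
INR 72,080,336.81 × 0.079577 = CNY 5,735,936.96
CNY 5,735,936.96 × 0.13088 = CHF 750,719.43

CHF 750,719.43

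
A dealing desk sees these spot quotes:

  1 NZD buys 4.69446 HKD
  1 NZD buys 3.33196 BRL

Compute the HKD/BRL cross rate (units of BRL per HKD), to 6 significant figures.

1 HKD ÷ 4.69446 = 0.213017 NZD
0.213017 NZD × 3.33196 = 0.709764 BRL

HKD/BRL = 0.709764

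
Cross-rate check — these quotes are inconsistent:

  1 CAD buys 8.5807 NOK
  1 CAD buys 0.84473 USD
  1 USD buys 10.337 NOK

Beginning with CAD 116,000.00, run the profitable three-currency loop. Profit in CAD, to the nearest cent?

Profit: CAD 2,045.03

Profitable loop is CAD → USD → NOK → CAD:
CAD 116,000.00 × 0.84473 = USD 97,988.68
USD 97,988.68 × 10.337 = NOK 1,012,908.99
NOK 1,012,908.99 ÷ 8.5807 = CAD 118,045.03
Profit = CAD 118,045.03 − CAD 116,000.00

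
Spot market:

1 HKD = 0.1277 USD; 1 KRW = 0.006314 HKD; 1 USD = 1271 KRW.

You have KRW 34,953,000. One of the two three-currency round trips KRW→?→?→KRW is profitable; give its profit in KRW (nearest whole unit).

Profit: KRW 866,992

Profitable loop is KRW → HKD → USD → KRW:
KRW 34,953,000 × 0.006314 = HKD 220,693.24
HKD 220,693.24 × 0.1277 = USD 28,182.53
USD 28,182.53 × 1271 = KRW 35,819,992
Profit = KRW 35,819,992 − KRW 34,953,000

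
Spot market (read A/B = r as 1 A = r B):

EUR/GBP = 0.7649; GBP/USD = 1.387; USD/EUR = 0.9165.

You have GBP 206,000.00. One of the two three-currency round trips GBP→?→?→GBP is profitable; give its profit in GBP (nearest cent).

Profitable loop is GBP → EUR → USD → GBP:
GBP 206,000.00 ÷ 0.7649 = EUR 269,316.25
EUR 269,316.25 ÷ 0.9165 = USD 293,852.97
USD 293,852.97 ÷ 1.387 = GBP 211,862.27
Profit = GBP 211,862.27 − GBP 206,000.00

Profit: GBP 5,862.27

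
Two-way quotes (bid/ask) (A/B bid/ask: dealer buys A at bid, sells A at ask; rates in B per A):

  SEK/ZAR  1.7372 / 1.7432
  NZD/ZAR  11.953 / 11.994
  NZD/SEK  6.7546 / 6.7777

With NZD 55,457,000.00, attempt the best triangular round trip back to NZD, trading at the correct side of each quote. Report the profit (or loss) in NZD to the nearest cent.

Best loop NZD → ZAR → SEK → NZD:
NZD 55,457,000.00 × 11.953 (sell NZD at bid) = ZAR 662,877,521.00
ZAR 662,877,521.00 ÷ 1.7432 (buy SEK at ask) = SEK 380,264,755.05
SEK 380,264,755.05 ÷ 6.7777 (buy NZD at ask) = NZD 56,105,279.82

Net profit: NZD 648,279.82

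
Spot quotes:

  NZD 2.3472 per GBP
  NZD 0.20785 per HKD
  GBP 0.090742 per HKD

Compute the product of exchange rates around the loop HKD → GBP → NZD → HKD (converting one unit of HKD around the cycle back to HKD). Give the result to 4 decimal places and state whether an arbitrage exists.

1.0247 (arbitrage exists)

Around HKD → GBP → NZD → HKD: 1 × 0.090742 × 2.3472 ÷ 0.20785 = 1.024728
Product > 1; profitable direction is HKD → GBP → NZD → HKD.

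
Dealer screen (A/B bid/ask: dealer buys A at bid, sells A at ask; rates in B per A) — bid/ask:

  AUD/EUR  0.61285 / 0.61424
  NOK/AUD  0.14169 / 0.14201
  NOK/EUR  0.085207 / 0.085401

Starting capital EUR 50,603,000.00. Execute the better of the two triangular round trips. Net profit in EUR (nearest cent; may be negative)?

Best loop EUR → NOK → AUD → EUR:
EUR 50,603,000.00 ÷ 0.085401 (buy NOK at ask) = NOK 592,534,045.27
NOK 592,534,045.27 × 0.14169 (sell NOK at bid) = AUD 83,956,148.87
AUD 83,956,148.87 × 0.61285 (sell AUD at bid) = EUR 51,452,525.84

Net profit: EUR 849,525.84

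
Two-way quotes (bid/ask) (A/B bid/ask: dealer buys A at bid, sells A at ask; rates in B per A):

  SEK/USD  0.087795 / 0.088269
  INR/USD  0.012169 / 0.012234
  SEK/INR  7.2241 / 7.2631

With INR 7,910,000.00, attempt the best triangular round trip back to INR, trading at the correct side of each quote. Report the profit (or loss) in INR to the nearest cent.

Best loop INR → USD → SEK → INR:
INR 7,910,000.00 × 0.012169 (sell INR at bid) = USD 96,256.79
USD 96,256.79 ÷ 0.088269 (buy SEK at ask) = SEK 1,090,493.72
SEK 1,090,493.72 × 7.2241 (sell SEK at bid) = INR 7,877,835.67

Net result: INR -32,164.33 (no profitable arbitrage after spreads)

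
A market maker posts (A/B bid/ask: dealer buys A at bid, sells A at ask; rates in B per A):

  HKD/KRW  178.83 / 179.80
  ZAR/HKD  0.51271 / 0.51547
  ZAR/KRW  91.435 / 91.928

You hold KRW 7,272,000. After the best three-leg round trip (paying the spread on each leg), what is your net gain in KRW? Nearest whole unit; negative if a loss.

Best loop KRW → ZAR → HKD → KRW:
KRW 7,272,000 ÷ 91.928 (buy ZAR at ask) = ZAR 79,105.39
ZAR 79,105.39 × 0.51271 (sell ZAR at bid) = HKD 40,558.12
HKD 40,558.12 × 178.83 (sell HKD at bid) = KRW 7,253,009

Net result: KRW -18,991 (no profitable arbitrage after spreads)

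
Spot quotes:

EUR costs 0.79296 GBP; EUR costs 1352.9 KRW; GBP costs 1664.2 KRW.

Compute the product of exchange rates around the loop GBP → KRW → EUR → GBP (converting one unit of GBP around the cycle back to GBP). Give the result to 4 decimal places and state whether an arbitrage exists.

0.9754 (arbitrage exists)

Around GBP → KRW → EUR → GBP: 1 × 1664.2 ÷ 1352.9 × 0.79296 = 0.975419
Product < 1; profitable direction is GBP → EUR → KRW → GBP.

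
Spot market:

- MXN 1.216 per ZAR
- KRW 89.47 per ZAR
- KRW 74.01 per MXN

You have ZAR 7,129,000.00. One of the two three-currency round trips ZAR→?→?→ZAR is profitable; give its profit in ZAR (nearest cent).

Profitable loop is ZAR → MXN → KRW → ZAR:
ZAR 7,129,000.00 × 1.216 = MXN 8,668,864.00
MXN 8,668,864.00 × 74.01 = KRW 641,582,625
KRW 641,582,625 ÷ 89.47 = ZAR 7,170,924.61
Profit = ZAR 7,170,924.61 − ZAR 7,129,000.00

Profit: ZAR 41,924.61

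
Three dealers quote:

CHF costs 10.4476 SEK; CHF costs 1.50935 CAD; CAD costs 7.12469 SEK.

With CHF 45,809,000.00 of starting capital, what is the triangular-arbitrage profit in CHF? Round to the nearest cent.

Profitable loop is CHF → CAD → SEK → CHF:
CHF 45,809,000.00 × 1.50935 = CAD 69,141,814.15
CAD 69,141,814.15 × 7.12469 = SEK 492,613,991.86
SEK 492,613,991.86 ÷ 10.4476 = CHF 47,150,923.83
Profit = CHF 47,150,923.83 − CHF 45,809,000.00

Profit: CHF 1,341,923.83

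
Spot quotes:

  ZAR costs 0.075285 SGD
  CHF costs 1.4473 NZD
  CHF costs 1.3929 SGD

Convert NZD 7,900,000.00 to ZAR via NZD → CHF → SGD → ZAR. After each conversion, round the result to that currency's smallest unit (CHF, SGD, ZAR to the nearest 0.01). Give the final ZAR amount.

NZD 7,900,000.00 ÷ 1.4473 = CHF 5,458,439.85
CHF 5,458,439.85 × 1.3929 = SGD 7,603,060.87
SGD 7,603,060.87 ÷ 0.075285 = ZAR 100,990,381.48

ZAR 100,990,381.48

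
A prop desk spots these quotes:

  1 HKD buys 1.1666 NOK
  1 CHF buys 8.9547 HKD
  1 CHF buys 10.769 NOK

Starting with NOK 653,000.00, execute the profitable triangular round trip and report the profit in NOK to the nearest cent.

Profit: NOK 20,155.73

Profitable loop is NOK → HKD → CHF → NOK:
NOK 653,000.00 ÷ 1.1666 = HKD 559,746.27
HKD 559,746.27 ÷ 8.9547 = CHF 62,508.66
CHF 62,508.66 × 10.769 = NOK 673,155.73
Profit = NOK 673,155.73 − NOK 653,000.00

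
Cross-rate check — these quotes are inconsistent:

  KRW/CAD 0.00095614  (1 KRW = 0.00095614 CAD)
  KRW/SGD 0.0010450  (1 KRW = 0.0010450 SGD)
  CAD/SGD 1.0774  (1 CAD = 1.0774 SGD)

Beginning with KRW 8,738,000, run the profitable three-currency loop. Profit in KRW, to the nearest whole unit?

Profitable loop is KRW → SGD → CAD → KRW:
KRW 8,738,000 × 0.0010450 = SGD 9,131.21
SGD 9,131.21 ÷ 1.0774 = CAD 8,475.23
CAD 8,475.23 ÷ 0.00095614 = KRW 8,864,003
Profit = KRW 8,864,003 − KRW 8,738,000

Profit: KRW 126,003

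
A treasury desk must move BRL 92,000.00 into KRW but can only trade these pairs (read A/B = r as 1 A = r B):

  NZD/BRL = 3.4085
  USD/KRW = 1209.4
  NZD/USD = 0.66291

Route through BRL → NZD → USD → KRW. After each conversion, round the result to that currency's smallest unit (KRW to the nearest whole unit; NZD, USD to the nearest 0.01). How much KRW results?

KRW 21,639,601

BRL 92,000.00 ÷ 3.4085 = NZD 26,991.35
NZD 26,991.35 × 0.66291 = USD 17,892.84
USD 17,892.84 × 1209.4 = KRW 21,639,601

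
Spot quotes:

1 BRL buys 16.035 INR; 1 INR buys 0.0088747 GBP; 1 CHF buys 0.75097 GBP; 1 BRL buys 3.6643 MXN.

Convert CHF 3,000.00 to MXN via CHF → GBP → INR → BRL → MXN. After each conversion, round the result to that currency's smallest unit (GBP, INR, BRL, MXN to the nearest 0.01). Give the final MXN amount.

CHF 3,000.00 × 0.75097 = GBP 2,252.91
GBP 2,252.91 ÷ 0.0088747 = INR 253,857.60
INR 253,857.60 ÷ 16.035 = BRL 15,831.47
BRL 15,831.47 × 3.6643 = MXN 58,011.26

MXN 58,011.26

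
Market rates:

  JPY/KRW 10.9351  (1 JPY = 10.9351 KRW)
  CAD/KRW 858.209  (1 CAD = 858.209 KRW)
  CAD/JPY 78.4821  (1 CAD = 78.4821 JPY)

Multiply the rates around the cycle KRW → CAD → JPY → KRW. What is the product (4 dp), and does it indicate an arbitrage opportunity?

1.0000 (no arbitrage)

Around KRW → CAD → JPY → KRW: 1 ÷ 858.209 × 78.4821 × 10.9351 = 1.000001
Product ≈ 1 (deviation 0.000%, within rounding noise).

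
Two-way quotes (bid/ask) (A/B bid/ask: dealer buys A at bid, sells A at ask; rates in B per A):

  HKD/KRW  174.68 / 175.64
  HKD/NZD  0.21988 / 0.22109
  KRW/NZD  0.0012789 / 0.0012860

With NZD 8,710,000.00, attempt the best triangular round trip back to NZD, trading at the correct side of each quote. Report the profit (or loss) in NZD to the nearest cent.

Best loop NZD → HKD → KRW → NZD:
NZD 8,710,000.00 ÷ 0.22109 (buy HKD at ask) = HKD 39,395,721.20
HKD 39,395,721.20 × 174.68 (sell HKD at bid) = KRW 6,881,644,579
KRW 6,881,644,579 × 0.0012789 (sell KRW at bid) = NZD 8,800,935.25

Net profit: NZD 90,935.25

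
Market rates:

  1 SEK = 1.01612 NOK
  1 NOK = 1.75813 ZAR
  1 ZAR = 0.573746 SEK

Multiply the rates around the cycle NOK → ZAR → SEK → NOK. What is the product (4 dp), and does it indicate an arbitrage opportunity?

1.0250 (arbitrage exists)

Around NOK → ZAR → SEK → NOK: 1 × 1.75813 × 0.573746 × 1.01612 = 1.024981
Product > 1; profitable direction is NOK → ZAR → SEK → NOK.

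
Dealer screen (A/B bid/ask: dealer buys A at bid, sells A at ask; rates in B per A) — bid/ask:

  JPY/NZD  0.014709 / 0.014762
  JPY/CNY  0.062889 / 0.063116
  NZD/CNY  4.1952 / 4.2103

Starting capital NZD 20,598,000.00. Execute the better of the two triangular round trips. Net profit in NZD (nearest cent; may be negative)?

Net profit: NZD 244,101.18

Best loop NZD → JPY → CNY → NZD:
NZD 20,598,000.00 ÷ 0.014762 (buy JPY at ask) = JPY 1,395,339,385
JPY 1,395,339,385 × 0.062889 (sell JPY at bid) = CNY 87,751,498.58
CNY 87,751,498.58 ÷ 4.2103 (buy NZD at ask) = NZD 20,842,101.18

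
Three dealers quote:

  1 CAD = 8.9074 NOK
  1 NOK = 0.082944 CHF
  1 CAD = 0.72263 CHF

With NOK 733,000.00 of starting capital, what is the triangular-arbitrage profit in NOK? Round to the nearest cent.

Profit: NOK 16,417.65

Profitable loop is NOK → CHF → CAD → NOK:
NOK 733,000.00 × 0.082944 = CHF 60,797.95
CHF 60,797.95 ÷ 0.72263 = CAD 84,134.28
CAD 84,134.28 × 8.9074 = NOK 749,417.65
Profit = NOK 749,417.65 − NOK 733,000.00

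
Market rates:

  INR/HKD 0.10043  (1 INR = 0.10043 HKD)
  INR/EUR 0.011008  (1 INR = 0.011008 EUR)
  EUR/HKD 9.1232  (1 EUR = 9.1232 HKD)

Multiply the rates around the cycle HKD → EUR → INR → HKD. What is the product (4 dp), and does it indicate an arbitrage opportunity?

Around HKD → EUR → INR → HKD: 1 ÷ 9.1232 ÷ 0.011008 × 0.10043 = 1.000018
Product ≈ 1 (deviation 0.002%, within rounding noise).

1.0000 (no arbitrage)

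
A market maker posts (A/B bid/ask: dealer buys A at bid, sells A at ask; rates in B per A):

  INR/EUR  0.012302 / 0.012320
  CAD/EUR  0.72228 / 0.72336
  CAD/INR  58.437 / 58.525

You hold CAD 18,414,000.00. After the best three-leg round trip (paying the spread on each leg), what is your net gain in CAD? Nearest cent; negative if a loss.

Net profit: CAD 31,974.25

Best loop CAD → EUR → INR → CAD:
CAD 18,414,000.00 × 0.72228 (sell CAD at bid) = EUR 13,300,063.92
EUR 13,300,063.92 ÷ 0.012320 (buy INR at ask) = INR 1,079,550,642.86
INR 1,079,550,642.86 ÷ 58.525 (buy CAD at ask) = CAD 18,445,974.25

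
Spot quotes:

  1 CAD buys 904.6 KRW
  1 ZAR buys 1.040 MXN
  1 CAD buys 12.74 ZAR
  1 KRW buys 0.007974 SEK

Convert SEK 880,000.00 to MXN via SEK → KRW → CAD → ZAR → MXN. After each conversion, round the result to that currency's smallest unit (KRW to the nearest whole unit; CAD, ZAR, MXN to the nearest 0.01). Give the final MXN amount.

SEK 880,000.00 ÷ 0.007974 = KRW 110,358,666
KRW 110,358,666 ÷ 904.6 = CAD 121,997.20
CAD 121,997.20 × 12.74 = ZAR 1,554,244.33
ZAR 1,554,244.33 × 1.040 = MXN 1,616,414.10

MXN 1,616,414.10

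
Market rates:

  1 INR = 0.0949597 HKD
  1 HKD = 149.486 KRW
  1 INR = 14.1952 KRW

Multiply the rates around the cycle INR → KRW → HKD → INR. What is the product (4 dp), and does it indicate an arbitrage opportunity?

1.0000 (no arbitrage)

Around INR → KRW → HKD → INR: 1 × 14.1952 ÷ 149.486 ÷ 0.0949597 = 1.000004
Product ≈ 1 (deviation 0.000%, within rounding noise).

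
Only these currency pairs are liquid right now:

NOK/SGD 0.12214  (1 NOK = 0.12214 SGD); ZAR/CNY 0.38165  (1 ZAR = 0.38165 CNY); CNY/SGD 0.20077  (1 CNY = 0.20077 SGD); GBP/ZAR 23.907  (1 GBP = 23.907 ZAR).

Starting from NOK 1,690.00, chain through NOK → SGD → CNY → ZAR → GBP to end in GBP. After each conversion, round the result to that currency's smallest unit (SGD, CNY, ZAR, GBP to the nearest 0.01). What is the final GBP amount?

GBP 112.68

NOK 1,690.00 × 0.12214 = SGD 206.42
SGD 206.42 ÷ 0.20077 = CNY 1,028.14
CNY 1,028.14 ÷ 0.38165 = ZAR 2,693.93
ZAR 2,693.93 ÷ 23.907 = GBP 112.68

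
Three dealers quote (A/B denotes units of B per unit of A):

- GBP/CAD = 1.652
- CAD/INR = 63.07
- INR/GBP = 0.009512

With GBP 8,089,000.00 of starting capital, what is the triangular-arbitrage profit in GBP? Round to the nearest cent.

Profit: GBP 72,878.39

Profitable loop is GBP → INR → CAD → GBP:
GBP 8,089,000.00 ÷ 0.009512 = INR 850,399,495.37
INR 850,399,495.37 ÷ 63.07 = CAD 13,483,423.11
CAD 13,483,423.11 ÷ 1.652 = GBP 8,161,878.39
Profit = GBP 8,161,878.39 − GBP 8,089,000.00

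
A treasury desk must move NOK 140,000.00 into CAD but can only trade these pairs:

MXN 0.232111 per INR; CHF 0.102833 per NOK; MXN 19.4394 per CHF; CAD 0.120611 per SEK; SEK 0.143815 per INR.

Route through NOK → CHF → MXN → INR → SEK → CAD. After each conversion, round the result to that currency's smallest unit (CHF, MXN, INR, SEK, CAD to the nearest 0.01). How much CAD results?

NOK 140,000.00 × 0.102833 = CHF 14,396.62
CHF 14,396.62 × 19.4394 = MXN 279,861.65
MXN 279,861.65 ÷ 0.232111 = INR 1,205,723.34
INR 1,205,723.34 × 0.143815 = SEK 173,401.10
SEK 173,401.10 × 0.120611 = CAD 20,914.08

CAD 20,914.08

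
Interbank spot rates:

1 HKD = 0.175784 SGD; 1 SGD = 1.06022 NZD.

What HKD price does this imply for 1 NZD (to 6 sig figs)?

1 NZD ÷ 1.06022 = 0.9432 SGD
0.9432 SGD ÷ 0.175784 = 5.36568 HKD

NZD/HKD = 5.36568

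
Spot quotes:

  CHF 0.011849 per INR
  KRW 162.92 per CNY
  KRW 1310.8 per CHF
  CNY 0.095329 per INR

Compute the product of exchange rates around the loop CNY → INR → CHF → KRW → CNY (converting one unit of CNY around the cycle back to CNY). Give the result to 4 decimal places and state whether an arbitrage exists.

1.0000 (no arbitrage)

Around CNY → INR → CHF → KRW → CNY: 1 ÷ 0.095329 × 0.011849 × 1310.8 ÷ 162.92 = 1.000043
Product ≈ 1 (deviation 0.004%, within rounding noise).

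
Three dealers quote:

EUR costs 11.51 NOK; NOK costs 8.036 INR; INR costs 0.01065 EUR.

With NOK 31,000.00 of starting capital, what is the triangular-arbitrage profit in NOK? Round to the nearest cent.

Profitable loop is NOK → EUR → INR → NOK:
NOK 31,000.00 ÷ 11.51 = EUR 2,693.31
EUR 2,693.31 ÷ 0.01065 = INR 252,892.97
INR 252,892.97 ÷ 8.036 = NOK 31,470.01
Profit = NOK 31,470.01 − NOK 31,000.00

Profit: NOK 470.01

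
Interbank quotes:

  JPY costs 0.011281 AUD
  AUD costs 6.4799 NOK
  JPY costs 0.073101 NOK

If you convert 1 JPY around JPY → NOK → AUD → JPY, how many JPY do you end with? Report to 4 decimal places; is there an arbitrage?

1.0000 (no arbitrage)

Around JPY → NOK → AUD → JPY: 1 × 0.073101 ÷ 6.4799 ÷ 0.011281 = 1.000017
Product ≈ 1 (deviation 0.002%, within rounding noise).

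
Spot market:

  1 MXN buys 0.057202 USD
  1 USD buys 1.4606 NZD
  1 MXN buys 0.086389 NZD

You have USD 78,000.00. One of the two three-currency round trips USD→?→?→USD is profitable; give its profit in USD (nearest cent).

Profit: USD 2,651.15

Profitable loop is USD → MXN → NZD → USD:
USD 78,000.00 ÷ 0.057202 = MXN 1,363,588.69
MXN 1,363,588.69 × 0.086389 = NZD 117,799.06
NZD 117,799.06 ÷ 1.4606 = USD 80,651.15
Profit = USD 80,651.15 − USD 78,000.00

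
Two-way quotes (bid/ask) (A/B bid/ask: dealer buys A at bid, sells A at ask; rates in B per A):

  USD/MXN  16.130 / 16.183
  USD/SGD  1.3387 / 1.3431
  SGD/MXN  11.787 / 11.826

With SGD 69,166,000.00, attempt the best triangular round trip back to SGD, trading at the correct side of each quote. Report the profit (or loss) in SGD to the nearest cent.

Net profit: SGD 1,073,401.76

Best loop SGD → USD → MXN → SGD:
SGD 69,166,000.00 ÷ 1.3431 (buy USD at ask) = USD 51,497,282.41
USD 51,497,282.41 × 16.130 (sell USD at bid) = MXN 830,651,165.21
MXN 830,651,165.21 ÷ 11.826 (buy SGD at ask) = SGD 70,239,401.76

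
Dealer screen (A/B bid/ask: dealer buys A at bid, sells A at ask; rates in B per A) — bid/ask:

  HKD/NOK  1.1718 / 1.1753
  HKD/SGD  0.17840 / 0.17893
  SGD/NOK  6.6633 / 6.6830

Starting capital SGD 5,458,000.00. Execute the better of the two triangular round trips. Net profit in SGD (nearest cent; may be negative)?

Net profit: SGD 62,380.49

Best loop SGD → NOK → HKD → SGD:
SGD 5,458,000.00 × 6.6633 (sell SGD at bid) = NOK 36,368,291.40
NOK 36,368,291.40 ÷ 1.1753 (buy HKD at ask) = HKD 30,943,836.81
HKD 30,943,836.81 × 0.17840 (sell HKD at bid) = SGD 5,520,380.49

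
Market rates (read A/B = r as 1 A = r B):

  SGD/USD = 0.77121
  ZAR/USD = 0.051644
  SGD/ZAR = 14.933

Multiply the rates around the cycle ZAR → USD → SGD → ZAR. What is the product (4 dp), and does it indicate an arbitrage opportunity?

Around ZAR → USD → SGD → ZAR: 1 × 0.051644 ÷ 0.77121 × 14.933 = 0.999987
Product ≈ 1 (deviation 0.001%, within rounding noise).

1.0000 (no arbitrage)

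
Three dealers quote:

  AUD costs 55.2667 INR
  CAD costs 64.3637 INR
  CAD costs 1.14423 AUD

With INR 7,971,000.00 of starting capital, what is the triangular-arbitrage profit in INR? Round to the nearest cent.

Profitable loop is INR → AUD → CAD → INR:
INR 7,971,000.00 ÷ 55.2667 = AUD 144,227.90
AUD 144,227.90 ÷ 1.14423 = CAD 126,048.00
CAD 126,048.00 × 64.3637 = INR 8,112,915.40
Profit = INR 8,112,915.40 − INR 7,971,000.00

Profit: INR 141,915.40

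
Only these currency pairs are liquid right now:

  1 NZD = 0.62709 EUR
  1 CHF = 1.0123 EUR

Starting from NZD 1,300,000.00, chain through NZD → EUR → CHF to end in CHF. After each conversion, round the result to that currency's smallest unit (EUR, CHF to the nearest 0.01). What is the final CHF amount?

NZD 1,300,000.00 × 0.62709 = EUR 815,217.00
EUR 815,217.00 ÷ 1.0123 = CHF 805,311.67

CHF 805,311.67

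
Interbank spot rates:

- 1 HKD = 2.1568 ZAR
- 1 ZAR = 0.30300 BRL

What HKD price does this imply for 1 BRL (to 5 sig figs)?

1 BRL ÷ 0.30300 = 3.30033 ZAR
3.30033 ZAR ÷ 2.1568 = 1.5302 HKD

BRL/HKD = 1.5302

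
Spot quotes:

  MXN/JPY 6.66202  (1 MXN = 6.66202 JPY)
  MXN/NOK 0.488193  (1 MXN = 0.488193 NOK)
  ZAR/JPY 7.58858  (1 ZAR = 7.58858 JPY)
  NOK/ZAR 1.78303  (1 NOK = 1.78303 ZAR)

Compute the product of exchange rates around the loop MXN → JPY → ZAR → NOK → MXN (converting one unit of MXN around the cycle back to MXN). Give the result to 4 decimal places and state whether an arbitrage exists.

Around MXN → JPY → ZAR → NOK → MXN: 1 × 6.66202 ÷ 7.58858 ÷ 1.78303 ÷ 0.488193 = 1.008545
Product > 1; profitable direction is MXN → JPY → ZAR → NOK → MXN.

1.0085 (arbitrage exists)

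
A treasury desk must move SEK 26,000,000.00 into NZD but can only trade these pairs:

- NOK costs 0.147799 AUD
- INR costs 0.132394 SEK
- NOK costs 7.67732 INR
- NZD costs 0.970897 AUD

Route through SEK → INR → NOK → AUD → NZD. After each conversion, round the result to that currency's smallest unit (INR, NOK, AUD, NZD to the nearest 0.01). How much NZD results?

SEK 26,000,000.00 ÷ 0.132394 = INR 196,383,521.91
INR 196,383,521.91 ÷ 7.67732 = NOK 25,579,697.33
NOK 25,579,697.33 × 0.147799 = AUD 3,780,653.69
AUD 3,780,653.69 ÷ 0.970897 = NZD 3,893,980.20

NZD 3,893,980.20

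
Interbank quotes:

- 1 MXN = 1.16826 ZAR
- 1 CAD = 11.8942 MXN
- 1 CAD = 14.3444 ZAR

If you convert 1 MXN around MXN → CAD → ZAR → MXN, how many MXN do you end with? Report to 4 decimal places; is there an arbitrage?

1.0323 (arbitrage exists)

Around MXN → CAD → ZAR → MXN: 1 ÷ 11.8942 × 14.3444 ÷ 1.16826 = 1.032304
Product > 1; profitable direction is MXN → CAD → ZAR → MXN.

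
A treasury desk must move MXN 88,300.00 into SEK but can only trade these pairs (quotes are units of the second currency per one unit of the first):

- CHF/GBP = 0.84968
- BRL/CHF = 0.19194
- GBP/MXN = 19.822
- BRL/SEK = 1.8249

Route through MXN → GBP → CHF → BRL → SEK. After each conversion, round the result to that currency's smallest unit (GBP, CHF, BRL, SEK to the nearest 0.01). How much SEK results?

MXN 88,300.00 ÷ 19.822 = GBP 4,454.65
GBP 4,454.65 ÷ 0.84968 = CHF 5,242.74
CHF 5,242.74 ÷ 0.19194 = BRL 27,314.47
BRL 27,314.47 × 1.8249 = SEK 49,846.18

SEK 49,846.18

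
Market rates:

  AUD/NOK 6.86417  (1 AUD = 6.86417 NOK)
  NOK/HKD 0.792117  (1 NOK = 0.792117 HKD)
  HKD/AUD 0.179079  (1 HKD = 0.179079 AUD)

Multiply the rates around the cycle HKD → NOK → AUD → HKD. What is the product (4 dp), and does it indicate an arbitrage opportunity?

1.0270 (arbitrage exists)

Around HKD → NOK → AUD → HKD: 1 ÷ 0.792117 ÷ 6.86417 ÷ 0.179079 = 1.027018
Product > 1; profitable direction is HKD → NOK → AUD → HKD.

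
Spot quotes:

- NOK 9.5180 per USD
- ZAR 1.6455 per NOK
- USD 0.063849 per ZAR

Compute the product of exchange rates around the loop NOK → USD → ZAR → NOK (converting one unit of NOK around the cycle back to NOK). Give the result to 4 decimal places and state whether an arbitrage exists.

1.0000 (no arbitrage)

Around NOK → USD → ZAR → NOK: 1 ÷ 9.5180 ÷ 0.063849 ÷ 1.6455 = 1.000005
Product ≈ 1 (deviation 0.001%, within rounding noise).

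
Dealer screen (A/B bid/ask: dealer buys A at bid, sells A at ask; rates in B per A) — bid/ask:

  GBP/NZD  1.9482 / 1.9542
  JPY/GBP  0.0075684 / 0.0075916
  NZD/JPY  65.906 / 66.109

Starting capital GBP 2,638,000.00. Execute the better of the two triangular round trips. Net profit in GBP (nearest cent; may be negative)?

Net profit: GBP 51,749.76

Best loop GBP → JPY → NZD → GBP:
GBP 2,638,000.00 ÷ 0.0075916 (buy JPY at ask) = JPY 347,489,330
JPY 347,489,330 ÷ 66.109 (buy NZD at ask) = NZD 5,256,308.98
NZD 5,256,308.98 ÷ 1.9542 (buy GBP at ask) = GBP 2,689,749.76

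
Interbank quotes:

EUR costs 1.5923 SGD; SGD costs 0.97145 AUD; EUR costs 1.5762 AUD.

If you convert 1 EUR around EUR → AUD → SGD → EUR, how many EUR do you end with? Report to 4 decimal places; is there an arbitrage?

1.0190 (arbitrage exists)

Around EUR → AUD → SGD → EUR: 1 × 1.5762 ÷ 0.97145 ÷ 1.5923 = 1.018981
Product > 1; profitable direction is EUR → AUD → SGD → EUR.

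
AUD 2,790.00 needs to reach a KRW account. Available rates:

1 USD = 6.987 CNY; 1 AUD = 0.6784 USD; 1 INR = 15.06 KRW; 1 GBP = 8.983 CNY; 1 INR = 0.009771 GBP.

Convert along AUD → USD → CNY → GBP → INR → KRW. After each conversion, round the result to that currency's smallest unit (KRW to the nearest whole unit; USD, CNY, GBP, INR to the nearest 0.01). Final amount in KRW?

AUD 2,790.00 × 0.6784 = USD 1,892.74
USD 1,892.74 × 6.987 = CNY 13,224.57
CNY 13,224.57 ÷ 8.983 = GBP 1,472.18
GBP 1,472.18 ÷ 0.009771 = INR 150,668.30
INR 150,668.30 × 15.06 = KRW 2,269,065

KRW 2,269,065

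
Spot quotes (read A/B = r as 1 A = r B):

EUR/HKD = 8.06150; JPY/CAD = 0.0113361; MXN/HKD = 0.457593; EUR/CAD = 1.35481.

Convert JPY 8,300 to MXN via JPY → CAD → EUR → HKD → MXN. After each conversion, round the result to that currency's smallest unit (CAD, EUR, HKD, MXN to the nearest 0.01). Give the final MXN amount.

MXN 1,223.51

JPY 8,300 × 0.0113361 = CAD 94.09
CAD 94.09 ÷ 1.35481 = EUR 69.45
EUR 69.45 × 8.06150 = HKD 559.87
HKD 559.87 ÷ 0.457593 = MXN 1,223.51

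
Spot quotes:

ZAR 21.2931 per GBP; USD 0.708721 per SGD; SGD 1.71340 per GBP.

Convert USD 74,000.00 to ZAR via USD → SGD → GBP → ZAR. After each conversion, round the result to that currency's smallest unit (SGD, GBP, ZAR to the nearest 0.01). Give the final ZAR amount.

USD 74,000.00 ÷ 0.708721 = SGD 104,413.44
SGD 104,413.44 ÷ 1.71340 = GBP 60,939.33
GBP 60,939.33 × 21.2931 = ZAR 1,297,587.25

ZAR 1,297,587.25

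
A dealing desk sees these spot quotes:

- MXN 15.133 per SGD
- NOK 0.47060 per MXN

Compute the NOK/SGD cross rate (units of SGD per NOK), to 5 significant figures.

1 NOK ÷ 0.47060 = 2.12495 MXN
2.12495 MXN ÷ 15.133 = 0.140418 SGD

NOK/SGD = 0.14042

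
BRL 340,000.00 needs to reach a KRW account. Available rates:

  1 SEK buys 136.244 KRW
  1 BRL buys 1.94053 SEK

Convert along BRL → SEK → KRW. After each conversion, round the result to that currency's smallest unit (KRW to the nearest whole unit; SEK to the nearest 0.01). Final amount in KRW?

BRL 340,000.00 × 1.94053 = SEK 659,780.20
SEK 659,780.20 × 136.244 = KRW 89,891,094

KRW 89,891,094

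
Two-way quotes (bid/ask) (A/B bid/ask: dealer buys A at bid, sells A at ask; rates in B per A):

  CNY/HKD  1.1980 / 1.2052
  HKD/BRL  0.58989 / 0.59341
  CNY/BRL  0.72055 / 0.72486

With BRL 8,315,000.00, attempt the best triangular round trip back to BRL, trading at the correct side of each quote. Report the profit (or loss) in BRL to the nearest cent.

Best loop BRL → HKD → CNY → BRL:
BRL 8,315,000.00 ÷ 0.59341 (buy HKD at ask) = HKD 14,012,234.37
HKD 14,012,234.37 ÷ 1.2052 (buy CNY at ask) = CNY 11,626,480.56
CNY 11,626,480.56 × 0.72055 (sell CNY at bid) = BRL 8,377,460.57

Net profit: BRL 62,460.57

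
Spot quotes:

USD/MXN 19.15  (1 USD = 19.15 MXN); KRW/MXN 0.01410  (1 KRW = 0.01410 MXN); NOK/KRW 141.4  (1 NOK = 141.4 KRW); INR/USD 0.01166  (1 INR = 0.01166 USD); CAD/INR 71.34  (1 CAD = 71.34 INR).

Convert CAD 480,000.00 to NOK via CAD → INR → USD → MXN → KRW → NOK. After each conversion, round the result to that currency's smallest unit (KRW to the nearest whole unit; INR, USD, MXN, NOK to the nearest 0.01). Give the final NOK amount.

CAD 480,000.00 × 71.34 = INR 34,243,200.00
INR 34,243,200.00 × 0.01166 = USD 399,275.71
USD 399,275.71 × 19.15 = MXN 7,646,129.85
MXN 7,646,129.85 ÷ 0.01410 = KRW 542,278,713
KRW 542,278,713 ÷ 141.4 = NOK 3,835,068.69

NOK 3,835,068.69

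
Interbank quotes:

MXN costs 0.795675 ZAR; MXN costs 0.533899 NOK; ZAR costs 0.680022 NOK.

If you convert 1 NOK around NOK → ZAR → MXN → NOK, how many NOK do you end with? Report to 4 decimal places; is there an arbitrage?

0.9867 (arbitrage exists)

Around NOK → ZAR → MXN → NOK: 1 ÷ 0.680022 ÷ 0.795675 × 0.533899 = 0.986735
Product < 1; profitable direction is NOK → MXN → ZAR → NOK.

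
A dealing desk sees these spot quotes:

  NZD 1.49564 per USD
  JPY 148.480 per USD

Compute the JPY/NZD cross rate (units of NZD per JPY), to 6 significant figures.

JPY/NZD = 0.0100730

1 JPY ÷ 148.480 = 0.00673491 USD
0.00673491 USD × 1.49564 = 0.010073 NZD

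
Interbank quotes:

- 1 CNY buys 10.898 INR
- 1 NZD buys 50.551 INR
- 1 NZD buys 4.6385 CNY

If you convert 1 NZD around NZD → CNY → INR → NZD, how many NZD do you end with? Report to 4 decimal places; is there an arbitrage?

Around NZD → CNY → INR → NZD: 1 × 4.6385 × 10.898 ÷ 50.551 = 0.999988
Product ≈ 1 (deviation 0.001%, within rounding noise).

1.0000 (no arbitrage)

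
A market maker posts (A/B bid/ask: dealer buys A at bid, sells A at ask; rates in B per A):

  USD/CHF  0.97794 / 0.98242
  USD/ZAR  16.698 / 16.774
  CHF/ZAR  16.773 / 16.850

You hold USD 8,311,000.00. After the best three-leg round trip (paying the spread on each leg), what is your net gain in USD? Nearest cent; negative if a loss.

Net profit: USD 72,408.69

Best loop USD → ZAR → CHF → USD:
USD 8,311,000.00 × 16.698 (sell USD at bid) = ZAR 138,777,078.00
ZAR 138,777,078.00 ÷ 16.850 (buy CHF at ask) = CHF 8,236,028.37
CHF 8,236,028.37 ÷ 0.98242 (buy USD at ask) = USD 8,383,408.69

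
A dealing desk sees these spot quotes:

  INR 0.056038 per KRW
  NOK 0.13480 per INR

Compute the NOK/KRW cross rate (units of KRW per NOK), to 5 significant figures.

NOK/KRW = 132.38

1 NOK ÷ 0.13480 = 7.4184 INR
7.4184 INR ÷ 0.056038 = 132.382 KRW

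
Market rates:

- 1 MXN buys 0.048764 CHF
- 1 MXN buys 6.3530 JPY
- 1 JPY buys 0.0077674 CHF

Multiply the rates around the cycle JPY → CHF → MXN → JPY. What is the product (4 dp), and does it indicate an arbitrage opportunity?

1.0119 (arbitrage exists)

Around JPY → CHF → MXN → JPY: 1 × 0.0077674 ÷ 0.048764 × 6.3530 = 1.011941
Product > 1; profitable direction is JPY → CHF → MXN → JPY.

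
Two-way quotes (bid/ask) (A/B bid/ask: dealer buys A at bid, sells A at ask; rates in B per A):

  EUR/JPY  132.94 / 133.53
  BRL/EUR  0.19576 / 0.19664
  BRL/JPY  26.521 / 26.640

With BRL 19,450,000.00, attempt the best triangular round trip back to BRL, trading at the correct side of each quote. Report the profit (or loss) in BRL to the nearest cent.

Net profit: BRL 195,305.49

Best loop BRL → JPY → EUR → BRL:
BRL 19,450,000.00 × 26.521 (sell BRL at bid) = JPY 515,833,450
JPY 515,833,450 ÷ 133.53 (buy EUR at ask) = EUR 3,863,052.87
EUR 3,863,052.87 ÷ 0.19664 (buy BRL at ask) = BRL 19,645,305.49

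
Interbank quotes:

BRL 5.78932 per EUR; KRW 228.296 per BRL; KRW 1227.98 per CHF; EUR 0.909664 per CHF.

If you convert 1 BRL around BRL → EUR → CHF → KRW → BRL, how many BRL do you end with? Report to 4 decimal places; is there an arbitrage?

1.0214 (arbitrage exists)

Around BRL → EUR → CHF → KRW → BRL: 1 ÷ 5.78932 ÷ 0.909664 × 1227.98 ÷ 228.296 = 1.021373
Product > 1; profitable direction is BRL → EUR → CHF → KRW → BRL.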